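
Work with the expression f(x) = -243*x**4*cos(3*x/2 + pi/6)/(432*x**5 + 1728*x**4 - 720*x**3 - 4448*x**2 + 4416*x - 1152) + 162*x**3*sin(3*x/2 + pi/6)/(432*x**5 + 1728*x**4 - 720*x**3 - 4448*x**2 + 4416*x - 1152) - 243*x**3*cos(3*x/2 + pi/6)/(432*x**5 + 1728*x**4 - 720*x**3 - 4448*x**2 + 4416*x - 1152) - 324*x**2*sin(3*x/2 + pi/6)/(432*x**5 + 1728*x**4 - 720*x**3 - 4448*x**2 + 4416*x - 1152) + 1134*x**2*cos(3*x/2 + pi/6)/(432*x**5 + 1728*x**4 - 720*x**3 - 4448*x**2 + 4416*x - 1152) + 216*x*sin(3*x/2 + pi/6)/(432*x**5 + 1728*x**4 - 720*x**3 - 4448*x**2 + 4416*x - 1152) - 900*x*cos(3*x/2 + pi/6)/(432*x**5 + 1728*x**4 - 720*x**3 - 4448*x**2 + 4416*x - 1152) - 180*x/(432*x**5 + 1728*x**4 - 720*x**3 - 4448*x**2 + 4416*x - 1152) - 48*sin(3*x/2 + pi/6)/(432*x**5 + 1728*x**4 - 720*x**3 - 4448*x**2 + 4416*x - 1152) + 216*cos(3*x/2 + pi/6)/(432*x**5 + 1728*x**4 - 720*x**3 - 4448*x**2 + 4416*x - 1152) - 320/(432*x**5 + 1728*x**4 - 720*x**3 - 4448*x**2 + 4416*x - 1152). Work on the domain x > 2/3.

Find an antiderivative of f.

An antiderivative is F(x) = 5/(36*x**3 + 60*x**2 - 128*x + 48) - 3*sin(3*x/2 + pi/6)/(8*x + 24).

f has the shape u'v + uv' for u = 1/(2*(2*x + 6)) and v = -3*sin(3*x/2 + pi/6)/2 + 5/(3*x - 2)**2 — it is the derivative of the product u*v.
Check: d/dx[5/(36*x**3 + 60*x**2 - 128*x + 48) - 3*sin(3*x/2 + pi/6)/(8*x + 24)] = (-243*x**4*cos(3*x/2 + pi/6) + 162*x**3*sin(3*x/2 + pi/6) - 243*x**3*cos(3*x/2 + pi/6) - 324*x**2*sin(3*x/2 + pi/6) + 1134*x**2*cos(3*x/2 + pi/6) + 216*x*sin(3*x/2 + pi/6) - 900*x*cos(3*x/2 + pi/6) - 180*x - 48*sin(3*x/2 + pi/6) + 216*cos(3*x/2 + pi/6) - 320)/(432*x**5 + 1728*x**4 - 720*x**3 - 4448*x**2 + 4416*x - 1152), which equals f(x).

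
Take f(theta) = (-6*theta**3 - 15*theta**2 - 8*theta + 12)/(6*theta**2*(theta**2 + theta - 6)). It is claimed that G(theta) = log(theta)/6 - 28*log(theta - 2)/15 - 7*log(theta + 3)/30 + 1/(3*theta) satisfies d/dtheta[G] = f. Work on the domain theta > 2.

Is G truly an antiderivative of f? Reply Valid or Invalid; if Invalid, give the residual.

d/dtheta[G] = (-58*theta**3 - 159*theta**2 - 40*theta + 60)/(30*theta**4 + 30*theta**3 - 180*theta**2)
d/dtheta[G] - f(theta) = -14/(15*theta - 30) != 0.

Invalid: d/dtheta[G] - f = -14/(15*theta - 30), which is not 0.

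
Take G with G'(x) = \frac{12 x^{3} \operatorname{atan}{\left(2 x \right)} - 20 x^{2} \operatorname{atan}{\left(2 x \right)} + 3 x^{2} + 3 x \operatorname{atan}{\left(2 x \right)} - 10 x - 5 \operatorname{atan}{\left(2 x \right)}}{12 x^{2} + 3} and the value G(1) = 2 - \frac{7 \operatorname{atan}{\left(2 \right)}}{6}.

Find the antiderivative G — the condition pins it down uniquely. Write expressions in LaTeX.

G'(x) has the shape u'v + uv' for u = \frac{x^{2}}{2} - \frac{5 x}{3} and v = \operatorname{atan}{\left(2 x \right)} — it is the derivative of the product u*v.
A general antiderivative is - \left(- \frac{x^{2}}{2} + \frac{5 x}{3}\right) \operatorname{atan}{\left(2 x \right)} + C.
The condition gives C = 2 - \frac{7 \operatorname{atan}{\left(2 \right)}}{6} - (- \frac{7 \operatorname{atan}{\left(2 \right)}}{6}) = 2.
So G(x) = - \left(- \frac{x^{2}}{2} + \frac{5 x}{3}\right) \operatorname{atan}{\left(2 x \right)} + 2.
Check: d/dx[- \left(- \frac{x^{2}}{2} + \frac{5 x}{3}\right) \operatorname{atan}{\left(2 x \right)} + 2] = \frac{12 x^{3} \operatorname{atan}{\left(2 x \right)} - 20 x^{2} \operatorname{atan}{\left(2 x \right)} + 3 x^{2} + 3 x \operatorname{atan}{\left(2 x \right)} - 10 x - 5 \operatorname{atan}{\left(2 x \right)}}{12 x^{2} + 3} = G'(x).

G(x) = - \left(- \frac{x^{2}}{2} + \frac{5 x}{3}\right) \operatorname{atan}{\left(2 x \right)} + 2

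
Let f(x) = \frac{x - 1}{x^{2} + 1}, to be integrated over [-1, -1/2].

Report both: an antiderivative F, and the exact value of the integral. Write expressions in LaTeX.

Check any antiderivative F(x) by computing F'(x) and comparing it with f(x).
F(x) = - \frac{- \log{\left(x^{2} + 1 \right)} + 2 \operatorname{atan}{\left(x \right)}}{2} is an antiderivative of f.
Check: d/dx[- \frac{- \log{\left(x^{2} + 1 \right)} + 2 \operatorname{atan}{\left(x \right)}}{2}] = \frac{x - 1}{x^{2} + 1} = f(x).
F(-1/2) = \frac{\log{\left(\frac{5}{4} \right)}}{2} + \operatorname{atan}{\left(\frac{1}{2} \right)}; F(-1) = \frac{\log{\left(2 \right)}}{2} + \frac{\pi}{4}.
Integral = F(-1/2) - F(-1) = - \frac{\pi}{4} - \frac{\log{\left(2 \right)}}{2} + \frac{\log{\left(\frac{5}{4} \right)}}{2} + \operatorname{atan}{\left(\frac{1}{2} \right)}.

Antiderivative: F(x) = - \frac{- \log{\left(x^{2} + 1 \right)} + 2 \operatorname{atan}{\left(x \right)}}{2}; value = - \frac{\pi}{4} - \frac{\log{\left(2 \right)}}{2} + \frac{\log{\left(\frac{5}{4} \right)}}{2} + \operatorname{atan}{\left(\frac{1}{2} \right)}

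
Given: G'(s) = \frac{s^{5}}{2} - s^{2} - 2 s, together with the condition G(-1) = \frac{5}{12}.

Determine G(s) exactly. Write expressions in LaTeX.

The integrand splits into summands that can be handled one at a time.
A general antiderivative is \frac{s^{6}}{12} - \frac{s^{3}}{3} - s^{2} + C.
The condition gives C = \frac{5}{12} - (- \frac{7}{12}) = 1.
So G(s) = \frac{s^{6}}{12} - \frac{s^{3}}{3} - s^{2} + 1.
Check: d/ds[\frac{s^{6}}{12} - \frac{s^{3}}{3} - s^{2} + 1] = \frac{s^{5}}{2} - s^{2} - 2 s = G'(s).

G(s) = \frac{s^{6}}{12} - \frac{s^{3}}{3} - s^{2} + 1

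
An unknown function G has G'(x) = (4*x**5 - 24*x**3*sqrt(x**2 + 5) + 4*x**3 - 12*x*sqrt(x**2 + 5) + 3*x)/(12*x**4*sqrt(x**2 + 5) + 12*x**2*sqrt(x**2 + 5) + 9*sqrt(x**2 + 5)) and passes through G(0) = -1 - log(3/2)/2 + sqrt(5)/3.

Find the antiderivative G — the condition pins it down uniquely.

Any candidate G(x) must reproduce the stated G'(x) exactly.
A general antiderivative is sqrt(x**2 + 5)/3 - log(2*x**4 + 2*x**2 + 3/2)/2 + C.
The condition gives C = -1 - log(3/2)/2 + sqrt(5)/3 - (-log(3/2)/2 + sqrt(5)/3) = -1.
So G(x) = sqrt(x**2 + 5)/3 - log(2*x**4 + 2*x**2 + 3/2)/2 - 1.
Check: d/dx[sqrt(x**2 + 5)/3 - log(2*x**4 + 2*x**2 + 3/2)/2 - 1] = (4*x**5 - 24*x**3*sqrt(x**2 + 5) + 4*x**3 - 12*x*sqrt(x**2 + 5) + 3*x)/(12*x**4*sqrt(x**2 + 5) + 12*x**2*sqrt(x**2 + 5) + 9*sqrt(x**2 + 5)) = G'(x).

G(x) = sqrt(x**2 + 5)/3 - log(2*x**4 + 2*x**2 + 3/2)/2 - 1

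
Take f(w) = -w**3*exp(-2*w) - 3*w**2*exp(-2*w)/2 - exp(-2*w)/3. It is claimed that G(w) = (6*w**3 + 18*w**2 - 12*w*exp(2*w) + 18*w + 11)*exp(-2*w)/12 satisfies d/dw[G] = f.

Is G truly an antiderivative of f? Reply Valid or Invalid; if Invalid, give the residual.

Invalid: d/dw[G] - f = -1, which is not 0.

d/dw[G] = (-6*w**3 - 9*w**2 - 6*exp(2*w) - 2)*exp(-2*w)/6
d/dw[G] - f(w) = -1 != 0.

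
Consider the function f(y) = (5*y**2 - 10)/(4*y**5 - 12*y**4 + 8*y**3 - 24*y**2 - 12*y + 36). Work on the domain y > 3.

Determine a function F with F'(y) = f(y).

An antiderivative is F(y) = -5*(-7*log(y - 3) - 6*log(y - 1) + 3*log(y + 1) + 5*log(y**2 + 3) + 10*sqrt(3)*atan(sqrt(3)*y/3))/384.

The denominator factors as 4*(y - 3)*(y - 1)*(y + 1)*(y**2 + 3); partial fractions split f into directly integrable pieces: -25*(y + 3)/(192*(y**2 + 3)) - 5/(128*(y + 1)) + 5/(64*(y - 1)) + 35/(384*(y - 3)).
Check: d/dy[-5*(-7*log(y - 3) - 6*log(y - 1) + 3*log(y + 1) + 5*log(y**2 + 3) + 10*sqrt(3)*atan(sqrt(3)*y/3))/384] = (5*y**2 - 10)/(4*y**5 - 12*y**4 + 8*y**3 - 24*y**2 - 12*y + 36) = f(y).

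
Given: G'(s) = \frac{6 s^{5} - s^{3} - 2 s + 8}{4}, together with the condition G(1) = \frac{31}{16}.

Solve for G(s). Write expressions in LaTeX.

Differentiate the proposed G(s) back; it has to land on the given G'(s).
A general antiderivative is \frac{s^{6}}{4} - \frac{s^{4}}{16} - \frac{s^{2}}{4} + 2 s + C.
The condition gives C = \frac{31}{16} - (\frac{31}{16}) = 0.
So G(s) = \frac{s \left(4 s^{5} - s^{3} - 4 s + 32\right)}{16}.
Check: d/ds[\frac{s \left(4 s^{5} - s^{3} - 4 s + 32\right)}{16}] = \frac{3 s^{5}}{2} - \frac{s^{3}}{4} - \frac{s}{2} + 2, which equals G'(s).

G(s) = \frac{s \left(4 s^{5} - s^{3} - 4 s + 32\right)}{16}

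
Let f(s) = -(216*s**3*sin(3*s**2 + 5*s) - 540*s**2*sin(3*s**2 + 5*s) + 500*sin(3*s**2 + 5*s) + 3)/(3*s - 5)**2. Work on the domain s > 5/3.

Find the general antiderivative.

For F(s) to be correct the identity F'(s) - f(s) = 0 must hold.
Check: d/ds[(4*(3*s - 5)*cos(3*s**2 + 5*s) + 1)/(3*s - 5)] = (-216*s**3*sin(3*s**2 + 5*s) + 540*s**2*sin(3*s**2 + 5*s) - 500*sin(3*s**2 + 5*s) - 3)/(9*s**2 - 30*s + 25), which equals f(s).

F(s) = (4*(3*s - 5)*cos(3*s**2 + 5*s) + 1)/(3*s - 5) + C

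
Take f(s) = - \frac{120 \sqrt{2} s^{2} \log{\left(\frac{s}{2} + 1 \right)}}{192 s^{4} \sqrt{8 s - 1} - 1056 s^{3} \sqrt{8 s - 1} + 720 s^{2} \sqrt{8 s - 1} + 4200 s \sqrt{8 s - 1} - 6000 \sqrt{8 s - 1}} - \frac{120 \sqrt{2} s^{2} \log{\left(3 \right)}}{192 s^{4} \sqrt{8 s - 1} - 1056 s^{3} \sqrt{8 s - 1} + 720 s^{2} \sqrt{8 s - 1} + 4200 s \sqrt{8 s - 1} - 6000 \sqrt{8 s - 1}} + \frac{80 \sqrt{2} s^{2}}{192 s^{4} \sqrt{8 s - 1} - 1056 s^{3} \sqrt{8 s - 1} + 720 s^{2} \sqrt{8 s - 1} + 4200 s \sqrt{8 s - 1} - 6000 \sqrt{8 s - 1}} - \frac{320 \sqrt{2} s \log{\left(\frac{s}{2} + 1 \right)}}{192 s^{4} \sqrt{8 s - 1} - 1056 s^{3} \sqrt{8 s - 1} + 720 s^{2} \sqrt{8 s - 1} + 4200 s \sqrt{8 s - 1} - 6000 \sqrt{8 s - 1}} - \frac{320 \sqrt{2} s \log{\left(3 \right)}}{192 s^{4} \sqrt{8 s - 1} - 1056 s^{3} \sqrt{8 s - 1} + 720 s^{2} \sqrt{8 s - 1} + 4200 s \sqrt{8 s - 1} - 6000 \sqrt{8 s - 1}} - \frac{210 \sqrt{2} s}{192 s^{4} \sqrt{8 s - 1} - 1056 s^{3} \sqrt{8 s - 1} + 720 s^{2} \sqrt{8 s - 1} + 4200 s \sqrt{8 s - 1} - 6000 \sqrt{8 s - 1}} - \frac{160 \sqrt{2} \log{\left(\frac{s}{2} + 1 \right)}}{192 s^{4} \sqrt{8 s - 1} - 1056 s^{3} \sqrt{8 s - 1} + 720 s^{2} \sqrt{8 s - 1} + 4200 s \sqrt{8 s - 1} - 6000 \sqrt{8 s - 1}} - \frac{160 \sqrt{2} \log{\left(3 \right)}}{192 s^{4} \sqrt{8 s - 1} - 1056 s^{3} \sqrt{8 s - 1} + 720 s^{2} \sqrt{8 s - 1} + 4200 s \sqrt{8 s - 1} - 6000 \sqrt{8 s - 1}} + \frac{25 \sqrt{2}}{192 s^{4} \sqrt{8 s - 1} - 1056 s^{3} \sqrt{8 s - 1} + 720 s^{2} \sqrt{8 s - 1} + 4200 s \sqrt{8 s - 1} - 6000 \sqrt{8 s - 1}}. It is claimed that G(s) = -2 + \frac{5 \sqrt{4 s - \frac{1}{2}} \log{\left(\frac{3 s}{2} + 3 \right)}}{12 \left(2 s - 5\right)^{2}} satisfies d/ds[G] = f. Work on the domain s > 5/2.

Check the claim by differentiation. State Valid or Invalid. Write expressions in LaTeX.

Valid - differentiating G returns exactly f.

d/ds[G] = \frac{- 120 \sqrt{2} s^{2} \log{\left(\frac{s}{2} + 1 \right)} - 120 \sqrt{2} s^{2} \log{\left(3 \right)} + 80 \sqrt{2} s^{2} - 320 \sqrt{2} s \log{\left(\frac{s}{2} + 1 \right)} - 320 \sqrt{2} s \log{\left(3 \right)} - 210 \sqrt{2} s - 160 \sqrt{2} \log{\left(\frac{s}{2} + 1 \right)} - 160 \sqrt{2} \log{\left(3 \right)} + 25 \sqrt{2}}{192 s^{4} \sqrt{8 s - 1} - 1056 s^{3} \sqrt{8 s - 1} + 720 s^{2} \sqrt{8 s - 1} + 4200 s \sqrt{8 s - 1} - 6000 \sqrt{8 s - 1}}
This equals f(s) exactly, so the claim holds.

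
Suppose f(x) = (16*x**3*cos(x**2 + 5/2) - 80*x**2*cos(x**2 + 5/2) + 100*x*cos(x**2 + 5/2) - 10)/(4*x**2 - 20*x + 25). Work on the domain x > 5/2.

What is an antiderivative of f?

An antiderivative is F(x) = (2*(2*x - 5)*sin(x**2 + 5/2) + 5)/(2*x - 5).

A first test for any F(x): its x-derivative must equal f(x) identically.
Check: d/dx[(2*(2*x - 5)*sin(x**2 + 5/2) + 5)/(2*x - 5)] = (16*x**3*cos(x**2 + 5/2) - 80*x**2*cos(x**2 + 5/2) + 100*x*cos(x**2 + 5/2) - 10)/(4*x**2 - 20*x + 25) = f(x).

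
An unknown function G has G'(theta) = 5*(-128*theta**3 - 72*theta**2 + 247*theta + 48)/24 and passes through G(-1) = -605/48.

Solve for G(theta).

G(theta) = -20*theta**4/3 - 5*theta**3 + 1235*theta**2/48 + 10*theta - 80/3

G'(theta) matches the chain-rule pattern g'(h)*h' with inner function h(theta) = 2*theta**2 + 3*theta/4 - 4; substituting u = h(theta) collapses the integral.
A general antiderivative is -5*(2*theta**2 + 3*theta/4 - 4)**2/3 + C.
The condition gives C = -605/48 - (-605/48) = 0.
So G(theta) = -20*theta**4/3 - 5*theta**3 + 1235*theta**2/48 + 10*theta - 80/3.
Check: d/dtheta[-20*theta**4/3 - 5*theta**3 + 1235*theta**2/48 + 10*theta - 80/3] = -80*theta**3/3 - 15*theta**2 + 1235*theta/24 + 10, which equals G'(theta).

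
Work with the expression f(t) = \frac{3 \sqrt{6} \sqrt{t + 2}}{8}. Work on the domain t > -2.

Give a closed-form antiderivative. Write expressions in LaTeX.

An antiderivative is F(t) = \frac{t \sqrt{\frac{3 t}{2} + 3}}{2} + \sqrt{\frac{3 t}{2} + 3}.

For F(t) to be correct the identity F'(t) - f(t) = 0 must hold.
Check: d/dt[\frac{t \sqrt{\frac{3 t}{2} + 3}}{2} + \sqrt{\frac{3 t}{2} + 3}] = \frac{\sqrt{2} \left(3 \sqrt{3} t + 6 \sqrt{3}\right)}{8 \sqrt{t + 2}}, which equals f(t).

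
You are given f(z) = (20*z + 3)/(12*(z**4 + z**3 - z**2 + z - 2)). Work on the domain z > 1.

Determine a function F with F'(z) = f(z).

The denominator factors as 12*(z - 1)*(z + 2)*(z**2 + 1); partial fractions split f into directly integrable pieces: -(63*z - 11)/(120*(z**2 + 1)) + 37/(180*(z + 2)) + 23/(72*(z - 1)).
Check: d/dz[23*log(z - 1)/72 + 37*log(z + 2)/180 - 21*log(z**2 + 1)/80 + 11*atan(z)/120] = (20*z + 3)/(12*z**4 + 12*z**3 - 12*z**2 + 12*z - 24), which equals f(z).

An antiderivative is F(z) = 23*log(z - 1)/72 + 37*log(z + 2)/180 - 21*log(z**2 + 1)/80 + 11*atan(z)/120.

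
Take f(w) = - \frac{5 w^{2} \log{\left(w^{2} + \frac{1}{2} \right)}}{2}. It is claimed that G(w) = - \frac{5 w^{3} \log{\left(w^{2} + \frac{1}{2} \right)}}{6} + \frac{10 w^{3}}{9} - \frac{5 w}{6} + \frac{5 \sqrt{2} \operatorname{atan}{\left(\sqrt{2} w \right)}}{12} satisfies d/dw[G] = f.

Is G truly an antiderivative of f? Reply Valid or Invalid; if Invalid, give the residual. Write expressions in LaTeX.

Invalid: d/dw[G] - f = \frac{5 w^{2}}{3}, which is not 0.

d/dw[G] = - \frac{5 w^{2} \log{\left(w^{2} + \frac{1}{2} \right)}}{2} + \frac{5 w^{2}}{3}
d/dw[G] - f(w) = \frac{5 w^{2}}{3} != 0.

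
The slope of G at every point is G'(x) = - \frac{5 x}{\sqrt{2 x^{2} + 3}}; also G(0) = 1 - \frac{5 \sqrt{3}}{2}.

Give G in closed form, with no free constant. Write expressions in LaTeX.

The substitution u = 2 x^{2} + 3 works: G'(x) is exactly (dG/du)*(du/dx) for that inner function.
A general antiderivative is - \frac{5 \sqrt{2 x^{2} + 3}}{2} + C.
The condition gives C = 1 - \frac{5 \sqrt{3}}{2} - (- \frac{5 \sqrt{3}}{2}) = 1.
So G(x) = \frac{2 - 5 \sqrt{2 x^{2} + 3}}{2}.
Check: d/dx[\frac{2 - 5 \sqrt{2 x^{2} + 3}}{2}] = - \frac{5 x}{\sqrt{2 x^{2} + 3}} = G'(x).

G(x) = \frac{2 - 5 \sqrt{2 x^{2} + 3}}{2}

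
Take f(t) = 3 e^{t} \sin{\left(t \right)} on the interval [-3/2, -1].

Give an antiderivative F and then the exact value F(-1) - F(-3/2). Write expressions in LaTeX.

Antiderivative: F(t) = \frac{3 e^{t} \sin{\left(t \right)}}{2} - \frac{3 e^{t} \cos{\left(t \right)}}{2}; value = - \frac{3 \sin{\left(1 \right)}}{2 e} - \frac{3 \cos{\left(1 \right)}}{2 e} + \frac{3 \cos{\left(\frac{3}{2} \right)}}{2 e^{\frac{3}{2}}} + \frac{3 \sin{\left(\frac{3}{2} \right)}}{2 e^{\frac{3}{2}}}

Whatever form F(t) takes, F'(t) = f(t) is non-negotiable.
F(t) = \frac{3 e^{t} \sin{\left(t \right)}}{2} - \frac{3 e^{t} \cos{\left(t \right)}}{2} is an antiderivative of f.
Check: d/dt[\frac{3 e^{t} \sin{\left(t \right)}}{2} - \frac{3 e^{t} \cos{\left(t \right)}}{2}] = 3 e^{t} \sin{\left(t \right)} = f(t).
F(-1) = - \frac{3 \sin{\left(1 \right)}}{2 e} - \frac{3 \cos{\left(1 \right)}}{2 e}; F(-3/2) = - \frac{3 \sin{\left(\frac{3}{2} \right)}}{2 e^{\frac{3}{2}}} - \frac{3 \cos{\left(\frac{3}{2} \right)}}{2 e^{\frac{3}{2}}}.
Integral = F(-1) - F(-3/2) = - \frac{3 \sin{\left(1 \right)}}{2 e} - \frac{3 \cos{\left(1 \right)}}{2 e} + \frac{3 \cos{\left(\frac{3}{2} \right)}}{2 e^{\frac{3}{2}}} + \frac{3 \sin{\left(\frac{3}{2} \right)}}{2 e^{\frac{3}{2}}}.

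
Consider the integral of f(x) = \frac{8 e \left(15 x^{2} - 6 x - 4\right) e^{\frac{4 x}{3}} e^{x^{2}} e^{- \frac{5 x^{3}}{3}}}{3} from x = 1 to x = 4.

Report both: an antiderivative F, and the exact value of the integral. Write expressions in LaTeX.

f has the shape u'v + uv' for u = - 8 e^{2 x} and v = e^{- \frac{5 x^{3}}{3} + x^{2} - \frac{2 x}{3} + 1} — it is the derivative of the product u*v.
F(x) = - 8 e e^{\frac{4 x}{3}} e^{x^{2}} e^{- \frac{5 x^{3}}{3}} is an antiderivative of f.
Check: d/dx[- 8 e e^{\frac{4 x}{3}} e^{x^{2}} e^{- \frac{5 x^{3}}{3}}] = \frac{\left(120 e x^{2} e^{\frac{4 x}{3}} e^{x^{2}} - 48 e x e^{\frac{4 x}{3}} e^{x^{2}} - 32 e e^{\frac{4 x}{3}} e^{x^{2}}\right) e^{- \frac{5 x^{3}}{3}}}{3}, which equals f(x).
F(4) = - \frac{8}{e^{\frac{253}{3}}}; F(1) = - 8 e^{\frac{5}{3}}.
Integral = F(4) - F(1) = - \frac{8}{e^{\frac{253}{3}}} + 8 e^{\frac{5}{3}}.

Antiderivative: F(x) = - 8 e e^{\frac{4 x}{3}} e^{x^{2}} e^{- \frac{5 x^{3}}{3}}; value = - \frac{8}{e^{\frac{253}{3}}} + 8 e^{\frac{5}{3}}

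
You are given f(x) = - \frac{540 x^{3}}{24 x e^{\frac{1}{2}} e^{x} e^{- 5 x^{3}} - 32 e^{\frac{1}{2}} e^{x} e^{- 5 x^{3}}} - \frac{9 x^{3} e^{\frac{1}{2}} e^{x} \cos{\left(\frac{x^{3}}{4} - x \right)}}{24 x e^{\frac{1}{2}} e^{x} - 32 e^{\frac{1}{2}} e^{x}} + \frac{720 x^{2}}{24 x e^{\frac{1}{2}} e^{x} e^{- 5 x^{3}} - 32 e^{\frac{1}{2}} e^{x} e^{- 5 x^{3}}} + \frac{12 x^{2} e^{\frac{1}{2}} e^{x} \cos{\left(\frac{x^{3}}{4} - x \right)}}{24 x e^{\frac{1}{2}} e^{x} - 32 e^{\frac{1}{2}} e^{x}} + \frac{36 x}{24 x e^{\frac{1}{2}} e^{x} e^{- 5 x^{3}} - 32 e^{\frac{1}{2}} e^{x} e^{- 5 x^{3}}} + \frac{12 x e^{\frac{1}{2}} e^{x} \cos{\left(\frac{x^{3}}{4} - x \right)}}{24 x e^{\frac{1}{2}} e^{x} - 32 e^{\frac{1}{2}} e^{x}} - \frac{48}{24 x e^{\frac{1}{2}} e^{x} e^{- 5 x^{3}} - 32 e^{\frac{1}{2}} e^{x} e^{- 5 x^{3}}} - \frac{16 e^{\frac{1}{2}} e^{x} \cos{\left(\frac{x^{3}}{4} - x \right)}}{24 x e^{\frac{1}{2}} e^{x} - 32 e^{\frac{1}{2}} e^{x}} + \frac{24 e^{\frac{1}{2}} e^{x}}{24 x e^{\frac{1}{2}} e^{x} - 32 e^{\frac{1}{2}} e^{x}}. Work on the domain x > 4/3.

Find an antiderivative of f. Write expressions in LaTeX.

The integrand splits into summands that can be handled one at a time.
Check: d/dx[\log{\left(\frac{3 x}{2} - 2 \right)} - \frac{\sin{\left(\frac{x^{3}}{4} - x \right)}}{2} - \frac{3 e^{- x} e^{5 x^{3}}}{2 e^{\frac{1}{2}}}] = \frac{- 9 x^{3} e^{\frac{1}{2}} e^{x} \cos{\left(\frac{x^{3}}{4} - x \right)} - 540 x^{3} e^{5 x^{3}} + 12 x^{2} e^{\frac{1}{2}} e^{x} \cos{\left(\frac{x^{3}}{4} - x \right)} + 720 x^{2} e^{5 x^{3}} + 12 x e^{\frac{1}{2}} e^{x} \cos{\left(\frac{x^{3}}{4} - x \right)} + 36 x e^{5 x^{3}} - 16 e^{\frac{1}{2}} e^{x} \cos{\left(\frac{x^{3}}{4} - x \right)} + 24 e^{\frac{1}{2}} e^{x} - 48 e^{5 x^{3}}}{24 x e^{\frac{1}{2}} e^{x} - 32 e^{\frac{1}{2}} e^{x}}, which equals f(x).

An antiderivative is F(x) = \log{\left(\frac{3 x}{2} - 2 \right)} - \frac{\sin{\left(\frac{x^{3}}{4} - x \right)}}{2} - \frac{3 e^{- x} e^{5 x^{3}}}{2 e^{\frac{1}{2}}}.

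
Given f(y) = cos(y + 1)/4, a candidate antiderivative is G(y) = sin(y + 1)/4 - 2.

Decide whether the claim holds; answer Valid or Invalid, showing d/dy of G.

Valid. The derivative of G reproduces f.

d/dy[G] = cos(y + 1)/4
This equals f(y) exactly, so the claim holds.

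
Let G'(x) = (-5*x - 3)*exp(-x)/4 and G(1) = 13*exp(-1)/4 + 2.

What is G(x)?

G(x) = (5*x + 8*exp(x) + 8)*exp(-x)/4

Recognize the product-rule pattern: G'(x) = u'v + uv' with u = 5*x/4 + 2, v = exp(-x), so integration by parts undoes it.
A general antiderivative is (5*x + 8)*exp(-x)/4 + C.
The condition gives C = 13*exp(-1)/4 + 2 - (13*exp(-1)/4) = 2.
So G(x) = (5*x + 8*exp(x) + 8)*exp(-x)/4.
Check: d/dx[(5*x + 8*exp(x) + 8)*exp(-x)/4] = (-5*x - 3)*exp(-x)/4 = G'(x).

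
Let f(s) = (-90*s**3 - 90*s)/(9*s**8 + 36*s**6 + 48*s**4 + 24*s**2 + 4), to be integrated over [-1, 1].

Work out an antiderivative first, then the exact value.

f matches the chain-rule pattern g'(h)*h' with inner function h(s) = s**4/2 + s**2 + 1/3; substituting u = h(s) collapses the integral.
F(s) = 15/(2*(3*s**4 + 6*s**2 + 2)) is an antiderivative of f.
Check: d/ds[15/(2*(3*s**4 + 6*s**2 + 2))] = (-90*s**3 - 90*s)/(9*s**8 + 36*s**6 + 48*s**4 + 24*s**2 + 4) = f(s).
F(1) = 15/22; F(-1) = 15/22.
Integral = F(1) - F(-1) = 0.

Antiderivative: F(s) = 15/(2*(3*s**4 + 6*s**2 + 2)); value = 0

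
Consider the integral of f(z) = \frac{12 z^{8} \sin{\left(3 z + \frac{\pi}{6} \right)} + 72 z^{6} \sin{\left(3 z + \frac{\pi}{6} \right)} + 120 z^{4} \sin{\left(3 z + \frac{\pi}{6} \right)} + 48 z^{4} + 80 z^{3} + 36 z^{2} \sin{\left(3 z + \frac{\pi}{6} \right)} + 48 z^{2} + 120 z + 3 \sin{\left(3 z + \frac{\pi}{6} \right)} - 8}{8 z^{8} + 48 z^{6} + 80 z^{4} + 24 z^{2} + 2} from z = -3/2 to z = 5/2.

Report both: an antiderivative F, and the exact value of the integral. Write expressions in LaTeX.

Antiderivative: F(z) = \frac{- 2 z - \frac{5}{2}}{z^{4} + 3 z^{2} + \frac{1}{2}} - \frac{\cos{\left(3 z + \frac{\pi}{6} \right)}}{2}; value = \frac{\sin{\left(\frac{\pi}{3} + \frac{9}{2} \right)}}{2} - \frac{10368}{61267} - \frac{\cos{\left(\frac{\pi}{6} + \frac{15}{2} \right)}}{2}

Whatever form F(z) takes, F'(z) = f(z) is non-negotiable.
F(z) = \frac{- 2 z - \frac{5}{2}}{z^{4} + 3 z^{2} + \frac{1}{2}} - \frac{\cos{\left(3 z + \frac{\pi}{6} \right)}}{2} is an antiderivative of f.
Check: d/dz[\frac{- 2 z - \frac{5}{2}}{z^{4} + 3 z^{2} + \frac{1}{2}} - \frac{\cos{\left(3 z + \frac{\pi}{6} \right)}}{2}] = \frac{12 z^{8} \sin{\left(3 z + \frac{\pi}{6} \right)} + 72 z^{6} \sin{\left(3 z + \frac{\pi}{6} \right)} + 120 z^{4} \sin{\left(3 z + \frac{\pi}{6} \right)} + 48 z^{4} + 80 z^{3} + 36 z^{2} \sin{\left(3 z + \frac{\pi}{6} \right)} + 48 z^{2} + 120 z + 3 \sin{\left(3 z + \frac{\pi}{6} \right)} - 8}{8 z^{8} + 48 z^{6} + 80 z^{4} + 24 z^{2} + 2} = f(z).
F(5/2) = - \frac{40}{311} - \frac{\cos{\left(\frac{\pi}{6} + \frac{15}{2} \right)}}{2}; F(-3/2) = \frac{8}{197} - \frac{\sin{\left(\frac{\pi}{3} + \frac{9}{2} \right)}}{2}.
Integral = F(5/2) - F(-3/2) = \frac{\sin{\left(\frac{\pi}{3} + \frac{9}{2} \right)}}{2} - \frac{10368}{61267} - \frac{\cos{\left(\frac{\pi}{6} + \frac{15}{2} \right)}}{2}.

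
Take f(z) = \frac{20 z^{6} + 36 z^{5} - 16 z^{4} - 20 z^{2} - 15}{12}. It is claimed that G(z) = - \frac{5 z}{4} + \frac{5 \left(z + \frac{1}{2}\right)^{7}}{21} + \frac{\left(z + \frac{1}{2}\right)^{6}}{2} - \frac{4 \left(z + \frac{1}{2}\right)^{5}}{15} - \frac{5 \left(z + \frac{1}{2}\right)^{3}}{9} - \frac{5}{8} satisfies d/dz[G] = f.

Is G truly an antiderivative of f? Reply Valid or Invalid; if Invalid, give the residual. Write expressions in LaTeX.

d/dz[G] = \frac{5 z^{6}}{3} + 8 z^{5} + \frac{149 z^{4}}{12} + 9 z^{3} + \frac{79 z^{2}}{48} - \frac{13 z}{12} - \frac{313}{192}
d/dz[G] - f(z) = 5 z^{5} + \frac{55 z^{4}}{4} + 9 z^{3} + \frac{53 z^{2}}{16} - \frac{13 z}{12} - \frac{73}{192} != 0.

Invalid: d/dz[G] - f = 5 z^{5} + \frac{55 z^{4}}{4} + 9 z^{3} + \frac{53 z^{2}}{16} - \frac{13 z}{12} - \frac{73}{192}, which is not 0.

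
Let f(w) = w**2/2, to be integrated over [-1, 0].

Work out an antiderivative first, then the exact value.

Antiderivative: F(w) = w**3/6; value = 1/6

Since d/dw undoes antidifferentiation here, F'(w) = f(w) is required of F(w).
F(w) = w**3/6 is an antiderivative of f.
Check: d/dw[w**3/6] = w**2/2 = f(w).
F(0) = 0; F(-1) = -1/6.
Integral = F(0) - F(-1) = 1/6.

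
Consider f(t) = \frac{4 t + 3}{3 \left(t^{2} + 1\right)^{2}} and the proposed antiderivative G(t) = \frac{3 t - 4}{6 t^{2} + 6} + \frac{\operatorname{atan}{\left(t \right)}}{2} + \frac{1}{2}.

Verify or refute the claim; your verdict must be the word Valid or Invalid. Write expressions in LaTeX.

d/dt[G] = \frac{4 t + 3}{3 t^{4} + 6 t^{2} + 3}
This equals f(t) exactly, so the claim holds.

Valid. The derivative of G reproduces f.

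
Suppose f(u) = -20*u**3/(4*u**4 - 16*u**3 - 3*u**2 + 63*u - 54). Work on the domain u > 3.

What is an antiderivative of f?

An antiderivative is F(u) = -12*log(u - 3) + 375*log(u - 3/2)/49 - 32*log(u + 2)/49 - 180/(56*u - 84).

The denominator factors as (u - 3)*(u + 2)*(2*u - 3)**2; partial fractions split f into directly integrable pieces: 750/(49*(2*u - 3)) + 90/(7*(2*u - 3)**2) - 32/(49*(u + 2)) - 12/(u - 3).
Check: d/du[-12*log(u - 3) + 375*log(u - 3/2)/49 - 32*log(u + 2)/49 - 180/(56*u - 84)] = -20*u**3/(4*u**4 - 16*u**3 - 3*u**2 + 63*u - 54) = f(u).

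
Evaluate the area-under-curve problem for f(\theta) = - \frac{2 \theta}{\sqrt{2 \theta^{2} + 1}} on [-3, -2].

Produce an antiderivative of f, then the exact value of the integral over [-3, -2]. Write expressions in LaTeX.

f matches the chain-rule pattern g'(h)*h' with inner function h(\theta) = 2 \theta^{2} + 1; substituting u = h(\theta) collapses the integral.
F(\theta) = - \sqrt{2 \theta^{2} + 1} is an antiderivative of f.
Check: d/d\theta[- \sqrt{2 \theta^{2} + 1}] = - \frac{2 \theta}{\sqrt{2 \theta^{2} + 1}} = f(\theta).
F(-2) = -3; F(-3) = - \sqrt{19}.
Integral = F(-2) - F(-3) = -3 + \sqrt{19}.

Antiderivative: F(\theta) = - \sqrt{2 \theta^{2} + 1}; value = -3 + \sqrt{19}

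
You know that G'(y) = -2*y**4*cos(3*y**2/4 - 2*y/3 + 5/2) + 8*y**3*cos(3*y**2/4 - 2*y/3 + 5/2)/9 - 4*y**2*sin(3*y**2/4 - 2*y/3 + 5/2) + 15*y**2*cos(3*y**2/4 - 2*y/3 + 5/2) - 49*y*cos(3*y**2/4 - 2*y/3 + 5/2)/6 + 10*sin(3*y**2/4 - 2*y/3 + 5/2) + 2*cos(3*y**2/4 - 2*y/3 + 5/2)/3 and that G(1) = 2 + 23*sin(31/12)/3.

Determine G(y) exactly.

G(y) = (-(4*y**3 - 30*y + 3)*sin(3*y**2/4 - 2*y/3 + 5/2) + 6)/3

G'(y) has the shape u'v + uv' for u = -4*y**3/3 + 10*y - 1 and v = sin(3*y**2/4 - 2*y/3 + 5/2) — it is the derivative of the product u*v.
A general antiderivative is -2*(2*y**3/3 - 5*y + 1/2)*sin(3*y**2/4 - 2*y/3 + 5/2) + C.
The condition gives C = 2 + 23*sin(31/12)/3 - (23*sin(31/12)/3) = 2.
So G(y) = (-(4*y**3 - 30*y + 3)*sin(3*y**2/4 - 2*y/3 + 5/2) + 6)/3.
Check: d/dy[(-(4*y**3 - 30*y + 3)*sin(3*y**2/4 - 2*y/3 + 5/2) + 6)/3] = -2*y**4*cos(3*y**2/4 - 2*y/3 + 5/2) + 8*y**3*cos(3*y**2/4 - 2*y/3 + 5/2)/9 - 4*y**2*sin(3*y**2/4 - 2*y/3 + 5/2) + 15*y**2*cos(3*y**2/4 - 2*y/3 + 5/2) - 49*y*cos(3*y**2/4 - 2*y/3 + 5/2)/6 + 10*sin(3*y**2/4 - 2*y/3 + 5/2) + 2*cos(3*y**2/4 - 2*y/3 + 5/2)/3 = G'(y).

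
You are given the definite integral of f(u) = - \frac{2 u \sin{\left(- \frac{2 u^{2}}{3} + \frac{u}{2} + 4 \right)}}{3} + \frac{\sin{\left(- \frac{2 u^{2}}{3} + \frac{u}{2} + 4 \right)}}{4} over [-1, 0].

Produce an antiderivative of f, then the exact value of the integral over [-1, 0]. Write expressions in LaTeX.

f matches the chain-rule pattern g'(h)*h' with inner function h(u) = - \frac{2 u^{2}}{3} + \frac{u}{2} + 4; substituting w = h(u) collapses the integral.
F(u) = - \frac{\cos{\left(- \frac{2 u^{2}}{3} + \frac{u}{2} + 4 \right)}}{2} is an antiderivative of f.
Check: d/du[- \frac{\cos{\left(- \frac{2 u^{2}}{3} + \frac{u}{2} + 4 \right)}}{2}] = - \frac{2 u \sin{\left(- \frac{2 u^{2}}{3} + \frac{u}{2} + 4 \right)}}{3} + \frac{\sin{\left(- \frac{2 u^{2}}{3} + \frac{u}{2} + 4 \right)}}{4} = f(u).
F(0) = - \frac{\cos{\left(4 \right)}}{2}; F(-1) = - \frac{\cos{\left(\frac{17}{6} \right)}}{2}.
Integral = F(0) - F(-1) = \frac{\cos{\left(\frac{17}{6} \right)}}{2} - \frac{\cos{\left(4 \right)}}{2}.

Antiderivative: F(u) = - \frac{\cos{\left(- \frac{2 u^{2}}{3} + \frac{u}{2} + 4 \right)}}{2}; value = \frac{\cos{\left(\frac{17}{6} \right)}}{2} - \frac{\cos{\left(4 \right)}}{2}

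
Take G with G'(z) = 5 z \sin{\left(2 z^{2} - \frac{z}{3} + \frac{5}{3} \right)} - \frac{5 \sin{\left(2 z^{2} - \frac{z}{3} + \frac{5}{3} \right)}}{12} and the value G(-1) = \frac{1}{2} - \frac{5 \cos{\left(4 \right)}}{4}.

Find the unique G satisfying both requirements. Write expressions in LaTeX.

The substitution u = 2 z^{2} - \frac{z}{3} + \frac{5}{3} works: G'(z) is exactly (dG/du)*(du/dz) for that inner function.
A general antiderivative is - \frac{5 \cos{\left(2 z^{2} - \frac{z}{3} + \frac{5}{3} \right)}}{4} + C.
The condition gives C = \frac{1}{2} - \frac{5 \cos{\left(4 \right)}}{4} - (- \frac{5 \cos{\left(4 \right)}}{4}) = \frac{1}{2}.
So G(z) = \frac{2 - 5 \cos{\left(2 z^{2} - \frac{z}{3} + \frac{5}{3} \right)}}{4}.
Check: d/dz[\frac{2 - 5 \cos{\left(2 z^{2} - \frac{z}{3} + \frac{5}{3} \right)}}{4}] = 5 z \sin{\left(2 z^{2} - \frac{z}{3} + \frac{5}{3} \right)} - \frac{5 \sin{\left(2 z^{2} - \frac{z}{3} + \frac{5}{3} \right)}}{12} = G'(z).

G(z) = \frac{2 - 5 \cos{\left(2 z^{2} - \frac{z}{3} + \frac{5}{3} \right)}}{4}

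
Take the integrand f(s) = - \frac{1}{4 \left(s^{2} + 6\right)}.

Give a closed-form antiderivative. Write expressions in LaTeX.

Check any antiderivative F(s) by computing F'(s) and comparing it with f(s).
Check: d/ds[- \frac{\sqrt{6} \operatorname{atan}{\left(\frac{\sqrt{6} s}{6} \right)}}{24}] = - \frac{1}{4 s^{2} + 24}, which equals f(s).

An antiderivative is F(s) = - \frac{\sqrt{6} \operatorname{atan}{\left(\frac{\sqrt{6} s}{6} \right)}}{24}.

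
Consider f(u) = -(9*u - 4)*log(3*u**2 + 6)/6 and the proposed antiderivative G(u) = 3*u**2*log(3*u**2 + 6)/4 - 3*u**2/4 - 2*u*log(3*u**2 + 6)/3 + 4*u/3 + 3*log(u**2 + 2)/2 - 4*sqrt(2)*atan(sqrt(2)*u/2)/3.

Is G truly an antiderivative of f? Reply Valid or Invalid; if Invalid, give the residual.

d/du[G] = 3*u*log(u**2 + 2)/2 + 3*u*log(3)/2 - 2*log(u**2 + 2)/3 - 2*log(3)/3
d/du[G] - f(u) = 3*u*log(u**2 + 2) + 3*u*log(3) - 4*log(u**2 + 2)/3 - 4*log(3)/3 != 0.

Invalid: d/du[G] - f = 3*u*log(u**2 + 2) + 3*u*log(3) - 4*log(u**2 + 2)/3 - 4*log(3)/3, which is not 0.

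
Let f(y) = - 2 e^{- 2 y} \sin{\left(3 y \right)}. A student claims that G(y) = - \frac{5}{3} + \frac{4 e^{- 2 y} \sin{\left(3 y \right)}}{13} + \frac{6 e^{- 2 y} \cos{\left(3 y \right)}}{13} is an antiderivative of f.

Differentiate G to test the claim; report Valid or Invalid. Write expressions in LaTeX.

d/dy[G] = - 2 e^{- 2 y} \sin{\left(3 y \right)}
This equals f(y) exactly, so the claim holds.

Valid. The derivative of G reproduces f.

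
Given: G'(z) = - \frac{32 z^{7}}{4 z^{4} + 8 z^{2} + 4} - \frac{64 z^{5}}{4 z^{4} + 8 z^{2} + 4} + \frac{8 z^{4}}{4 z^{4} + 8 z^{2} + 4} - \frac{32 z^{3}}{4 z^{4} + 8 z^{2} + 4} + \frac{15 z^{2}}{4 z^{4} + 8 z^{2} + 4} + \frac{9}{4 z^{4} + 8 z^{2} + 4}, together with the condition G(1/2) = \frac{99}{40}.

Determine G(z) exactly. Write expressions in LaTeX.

G(z) = - \frac{8 z^{6} + 8 z^{4} - 8 z^{3} - 6 z^{2} - 9 z - 6}{4 \left(z^{2} + 1\right)}

Integrate term by term and add the pieces.
A general antiderivative is - 2 z^{4} + 2 z + \frac{z}{4 z^{2} + 4} + \frac{1}{2} + C.
The condition gives C = \frac{99}{40} - (\frac{59}{40}) = 1.
So G(z) = - \frac{8 z^{6} + 8 z^{4} - 8 z^{3} - 6 z^{2} - 9 z - 6}{4 \left(z^{2} + 1\right)}.
Check: d/dz[- \frac{8 z^{6} + 8 z^{4} - 8 z^{3} - 6 z^{2} - 9 z - 6}{4 \left(z^{2} + 1\right)}] = \frac{- 32 z^{7} - 64 z^{5} + 8 z^{4} - 32 z^{3} + 15 z^{2} + 9}{4 z^{4} + 8 z^{2} + 4}, which equals G'(z).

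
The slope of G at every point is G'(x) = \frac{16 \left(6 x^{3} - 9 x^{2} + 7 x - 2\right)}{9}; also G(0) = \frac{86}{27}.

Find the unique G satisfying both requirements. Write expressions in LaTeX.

G(x) = \frac{2 \left(4 \left(- 3 x^{2} + 3 x - 2\right)^{2} + 27\right)}{27}

The substitution u = - 2 x^{2} + 2 x - \frac{4}{3} works: G'(x) is exactly (dG/du)*(du/dx) for that inner function.
A general antiderivative is \frac{2 \left(- 2 x^{2} + 2 x - \frac{4}{3}\right)^{2}}{3} + C.
The condition gives C = \frac{86}{27} - (\frac{32}{27}) = 2.
So G(x) = \frac{2 \left(4 \left(- 3 x^{2} + 3 x - 2\right)^{2} + 27\right)}{27}.
Check: d/dx[\frac{2 \left(4 \left(- 3 x^{2} + 3 x - 2\right)^{2} + 27\right)}{27}] = \frac{32 x^{3}}{3} - 16 x^{2} + \frac{112 x}{9} - \frac{32}{9}, which equals G'(x).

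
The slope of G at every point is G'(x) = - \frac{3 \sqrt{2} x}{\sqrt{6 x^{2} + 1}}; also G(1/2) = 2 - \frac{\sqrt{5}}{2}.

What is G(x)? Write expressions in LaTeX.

The substitution u = 3 x^{2} + \frac{1}{2} works: G'(x) is exactly (dG/du)*(du/dx) for that inner function.
A general antiderivative is - \sqrt{3 x^{2} + \frac{1}{2}} + C.
The condition gives C = 2 - \frac{\sqrt{5}}{2} - (- \frac{\sqrt{5}}{2}) = 2.
So G(x) = 2 - \sqrt{3 x^{2} + \frac{1}{2}}.
Check: d/dx[2 - \sqrt{3 x^{2} + \frac{1}{2}}] = - \frac{3 \sqrt{2} x}{\sqrt{6 x^{2} + 1}} = G'(x).

G(x) = 2 - \sqrt{3 x^{2} + \frac{1}{2}}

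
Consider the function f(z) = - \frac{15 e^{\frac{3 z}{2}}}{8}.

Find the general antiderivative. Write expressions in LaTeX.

F(z) = - \frac{5 e^{\frac{3 z}{2}}}{4} + C

Differentiate the proposed F(z) back; it has to land on f(z) exactly.
Check: d/dz[- \frac{5 e^{\frac{3 z}{2}}}{4}] = - \frac{15 e^{\frac{3 z}{2}}}{8} = f(z).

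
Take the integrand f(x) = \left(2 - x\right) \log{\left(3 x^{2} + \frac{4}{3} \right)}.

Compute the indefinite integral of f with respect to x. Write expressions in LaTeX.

F(x) = - \frac{x^{2} \log{\left(3 x^{2} + \frac{4}{3} \right)}}{2} + \frac{x^{2}}{2} + 2 x \log{\left(3 x^{2} + \frac{4}{3} \right)} - 4 x - \frac{2 \log{\left(x^{2} + \frac{4}{9} \right)}}{9} + \frac{8 \operatorname{atan}{\left(\frac{3 x}{2} \right)}}{3} + C

Since d/dx undoes antidifferentiation here, F'(x) = f(x) is required of F(x).
Check: d/dx[- \frac{x^{2} \log{\left(3 x^{2} + \frac{4}{3} \right)}}{2} + \frac{x^{2}}{2} + 2 x \log{\left(3 x^{2} + \frac{4}{3} \right)} - 4 x - \frac{2 \log{\left(x^{2} + \frac{4}{9} \right)}}{9} + \frac{8 \operatorname{atan}{\left(\frac{3 x}{2} \right)}}{3}] = - x \log{\left(3 x^{2} + \frac{4}{3} \right)} + 2 \log{\left(3 x^{2} + \frac{4}{3} \right)}, which equals f(x).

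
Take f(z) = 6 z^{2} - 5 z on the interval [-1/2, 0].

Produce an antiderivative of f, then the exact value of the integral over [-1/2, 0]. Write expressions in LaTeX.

Antiderivative: F(z) = 2 z^{3} - \frac{5 z^{2}}{2}; value = \frac{7}{8}

Integrate term by term and add the pieces.
F(z) = 2 z^{3} - \frac{5 z^{2}}{2} is an antiderivative of f.
Check: d/dz[2 z^{3} - \frac{5 z^{2}}{2}] = 6 z^{2} - 5 z = f(z).
F(0) = 0; F(-1/2) = - \frac{7}{8}.
Integral = F(0) - F(-1/2) = \frac{7}{8}.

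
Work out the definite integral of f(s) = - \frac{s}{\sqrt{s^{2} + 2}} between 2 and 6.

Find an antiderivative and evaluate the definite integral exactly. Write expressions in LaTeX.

Antiderivative: F(s) = - \sqrt{s^{2} + 2}; value = - \sqrt{38} + \sqrt{6}

The substitution u = s^{2} + 2 works: f is exactly (dF/du)*(du/ds) for that inner function.
F(s) = - \sqrt{s^{2} + 2} is an antiderivative of f.
Check: d/ds[- \sqrt{s^{2} + 2}] = - \frac{s}{\sqrt{s^{2} + 2}} = f(s).
F(6) = - \sqrt{38}; F(2) = - \sqrt{6}.
Integral = F(6) - F(2) = - \sqrt{38} + \sqrt{6}.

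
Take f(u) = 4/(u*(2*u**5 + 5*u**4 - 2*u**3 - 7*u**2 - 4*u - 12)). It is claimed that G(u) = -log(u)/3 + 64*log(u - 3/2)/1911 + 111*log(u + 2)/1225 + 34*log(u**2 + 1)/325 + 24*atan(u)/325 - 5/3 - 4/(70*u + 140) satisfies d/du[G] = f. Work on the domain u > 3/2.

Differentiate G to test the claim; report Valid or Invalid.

Valid: G'(u) = f(u).

d/du[G] = 4/(2*u**6 + 5*u**5 - 2*u**4 - 7*u**3 - 4*u**2 - 12*u)
This equals f(u) exactly, so the claim holds.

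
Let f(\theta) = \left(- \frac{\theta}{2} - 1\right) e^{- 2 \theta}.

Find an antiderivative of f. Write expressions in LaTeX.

An antiderivative is F(\theta) = \frac{\left(2 \theta + 5\right) e^{- 2 \theta}}{8}.

f has the shape u'v + uv' for u = \frac{\theta}{4} + \frac{5}{8} and v = e^{- 2 \theta} — it is the derivative of the product u*v.
Check: d/d\theta[\frac{\left(2 \theta + 5\right) e^{- 2 \theta}}{8}] = \frac{\left(- \theta - 2\right) e^{- 2 \theta}}{2}, which equals f(\theta).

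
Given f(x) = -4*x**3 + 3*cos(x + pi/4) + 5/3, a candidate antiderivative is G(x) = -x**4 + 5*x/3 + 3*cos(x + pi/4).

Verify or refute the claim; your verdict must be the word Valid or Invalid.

Invalid: d/dx[G] - f = -3*sin(x + pi/4) - 3*cos(x + pi/4), which is not 0.

d/dx[G] = -4*x**3 - 3*sin(x + pi/4) + 5/3
d/dx[G] - f(x) = -3*sin(x + pi/4) - 3*cos(x + pi/4) != 0.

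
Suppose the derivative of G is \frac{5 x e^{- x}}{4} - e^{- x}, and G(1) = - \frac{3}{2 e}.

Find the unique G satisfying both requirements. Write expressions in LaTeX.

G(x) = \frac{\left(- 5 x - 1\right) e^{- x}}{4}

Recognize the product-rule pattern: G'(x) = u'v + uv' with u = - \frac{5 x}{4} - \frac{1}{4}, v = e^{- x}, so integration by parts undoes it.
A general antiderivative is \frac{\left(- 5 x - 1\right) e^{- x}}{4} + C.
The condition gives C = - \frac{3}{2 e} - (- \frac{3}{2 e}) = 0.
So G(x) = \frac{\left(- 5 x - 1\right) e^{- x}}{4}.
Check: d/dx[\frac{\left(- 5 x - 1\right) e^{- x}}{4}] = \frac{\left(5 x - 4\right) e^{- x}}{4}, which equals G'(x).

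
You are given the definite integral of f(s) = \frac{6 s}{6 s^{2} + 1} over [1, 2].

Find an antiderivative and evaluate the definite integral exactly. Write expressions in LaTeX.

f matches the chain-rule pattern g'(h)*h' with inner function h(s) = 4 s^{2} + \frac{2}{3}; substituting u = h(s) collapses the integral.
F(s) = \frac{\log{\left(4 s^{2} + \frac{2}{3} \right)}}{2} is an antiderivative of f.
Check: d/ds[\frac{\log{\left(4 s^{2} + \frac{2}{3} \right)}}{2}] = \frac{6 s}{6 s^{2} + 1} = f(s).
F(2) = \frac{\log{\left(\frac{50}{3} \right)}}{2}; F(1) = \frac{\log{\left(\frac{14}{3} \right)}}{2}.
Integral = F(2) - F(1) = - \frac{\log{\left(\frac{14}{3} \right)}}{2} + \frac{\log{\left(\frac{50}{3} \right)}}{2}.

Antiderivative: F(s) = \frac{\log{\left(4 s^{2} + \frac{2}{3} \right)}}{2}; value = - \frac{\log{\left(\frac{14}{3} \right)}}{2} + \frac{\log{\left(\frac{50}{3} \right)}}{2}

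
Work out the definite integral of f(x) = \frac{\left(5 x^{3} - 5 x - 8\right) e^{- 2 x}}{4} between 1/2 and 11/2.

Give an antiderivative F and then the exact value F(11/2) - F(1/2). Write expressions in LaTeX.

Antiderivative: F(x) = - \frac{\left(20 x^{3} + 30 x^{2} + 10 x - 27\right) e^{- 2 x}}{32}; value = - \frac{3}{8 e} - \frac{4263}{32 e^{11}}

Recognize the product-rule pattern: f = u'v + uv' with u = - \frac{5 x^{3}}{8} - \frac{15 x^{2}}{16} - \frac{5 x}{16} + \frac{27}{32}, v = e^{- 2 x}, so integration by parts undoes it.
F(x) = - \frac{\left(20 x^{3} + 30 x^{2} + 10 x - 27\right) e^{- 2 x}}{32} is an antiderivative of f.
Check: d/dx[- \frac{\left(20 x^{3} + 30 x^{2} + 10 x - 27\right) e^{- 2 x}}{32}] = \frac{\left(5 x^{3} - 5 x - 8\right) e^{- 2 x}}{4} = f(x).
F(11/2) = - \frac{4263}{32 e^{11}}; F(1/2) = \frac{3}{8 e}.
Integral = F(11/2) - F(1/2) = - \frac{3}{8 e} - \frac{4263}{32 e^{11}}.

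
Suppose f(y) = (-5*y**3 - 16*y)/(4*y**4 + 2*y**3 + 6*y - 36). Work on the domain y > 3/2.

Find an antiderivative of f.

The denominator factors as 2*(y + 2)*(2*y - 3)*(y**2 + 3); partial fractions split f into directly integrable pieces: (4*y - 1)/(98*(y**2 + 3)) - 109/(98*(2*y - 3)) - 36/(49*(y + 2)).
Check: d/dy[-109*log(y - 3/2)/196 - 36*log(y + 2)/49 + log(y**2 + 3)/49 - sqrt(3)*atan(sqrt(3)*y/3)/294] = (-5*y**3 - 16*y)/(4*y**4 + 2*y**3 + 6*y - 36) = f(y).

An antiderivative is F(y) = -109*log(y - 3/2)/196 - 36*log(y + 2)/49 + log(y**2 + 3)/49 - sqrt(3)*atan(sqrt(3)*y/3)/294.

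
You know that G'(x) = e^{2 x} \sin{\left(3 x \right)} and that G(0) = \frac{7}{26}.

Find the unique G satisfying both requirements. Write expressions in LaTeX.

Differentiate the proposed G(x) back; it has to land on the given G'(x).
A general antiderivative is \frac{2 e^{2 x} \sin{\left(3 x \right)}}{13} - \frac{3 e^{2 x} \cos{\left(3 x \right)}}{13} + C.
The condition gives C = \frac{7}{26} - (- \frac{3}{13}) = \frac{1}{2}.
So G(x) = - \frac{- 4 e^{2 x} \sin{\left(3 x \right)} + 6 e^{2 x} \cos{\left(3 x \right)} - 13}{26}.
Check: d/dx[- \frac{- 4 e^{2 x} \sin{\left(3 x \right)} + 6 e^{2 x} \cos{\left(3 x \right)} - 13}{26}] = e^{2 x} \sin{\left(3 x \right)} = G'(x).

G(x) = - \frac{- 4 e^{2 x} \sin{\left(3 x \right)} + 6 e^{2 x} \cos{\left(3 x \right)} - 13}{26}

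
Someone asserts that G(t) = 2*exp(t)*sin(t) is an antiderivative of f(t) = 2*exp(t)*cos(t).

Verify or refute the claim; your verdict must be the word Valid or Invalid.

d/dt[G] = 2*exp(t)*sin(t) + 2*exp(t)*cos(t)
d/dt[G] - f(t) = 2*exp(t)*sin(t) != 0.

Invalid: d/dt[G] - f = 2*exp(t)*sin(t), which is not 0.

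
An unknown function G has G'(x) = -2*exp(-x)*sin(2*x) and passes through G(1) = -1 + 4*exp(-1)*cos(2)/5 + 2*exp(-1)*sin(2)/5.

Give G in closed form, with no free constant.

G(x) = (-5*exp(x) + 2*sin(2*x) + 4*cos(2*x))*exp(-x)/5

Check a candidate G(x) by differentiating: d/dx[G] must match the given G'(x).
A general antiderivative is 2*exp(-x)*sin(2*x)/5 + 4*exp(-x)*cos(2*x)/5 + C.
The condition gives C = -1 + 4*exp(-1)*cos(2)/5 + 2*exp(-1)*sin(2)/5 - (4*exp(-1)*cos(2)/5 + 2*exp(-1)*sin(2)/5) = -1.
So G(x) = (-5*exp(x) + 2*sin(2*x) + 4*cos(2*x))*exp(-x)/5.
Check: d/dx[(-5*exp(x) + 2*sin(2*x) + 4*cos(2*x))*exp(-x)/5] = -2*exp(-x)*sin(2*x) = G'(x).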